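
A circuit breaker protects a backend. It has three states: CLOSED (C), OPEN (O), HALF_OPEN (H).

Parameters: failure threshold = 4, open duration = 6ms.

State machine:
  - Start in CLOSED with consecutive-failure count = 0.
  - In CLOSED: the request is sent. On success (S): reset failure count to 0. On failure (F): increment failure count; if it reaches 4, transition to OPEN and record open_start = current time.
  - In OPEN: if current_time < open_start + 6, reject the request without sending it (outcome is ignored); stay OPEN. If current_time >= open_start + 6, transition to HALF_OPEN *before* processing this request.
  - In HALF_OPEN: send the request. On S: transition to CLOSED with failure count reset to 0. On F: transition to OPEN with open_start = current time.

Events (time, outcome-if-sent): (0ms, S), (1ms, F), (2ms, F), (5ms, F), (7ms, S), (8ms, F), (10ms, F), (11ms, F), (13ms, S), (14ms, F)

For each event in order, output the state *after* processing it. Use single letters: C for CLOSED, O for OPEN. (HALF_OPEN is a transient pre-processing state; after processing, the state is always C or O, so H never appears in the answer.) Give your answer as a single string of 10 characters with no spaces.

Answer: CCCCCCCCCC

Derivation:
State after each event:
  event#1 t=0ms outcome=S: state=CLOSED
  event#2 t=1ms outcome=F: state=CLOSED
  event#3 t=2ms outcome=F: state=CLOSED
  event#4 t=5ms outcome=F: state=CLOSED
  event#5 t=7ms outcome=S: state=CLOSED
  event#6 t=8ms outcome=F: state=CLOSED
  event#7 t=10ms outcome=F: state=CLOSED
  event#8 t=11ms outcome=F: state=CLOSED
  event#9 t=13ms outcome=S: state=CLOSED
  event#10 t=14ms outcome=F: state=CLOSED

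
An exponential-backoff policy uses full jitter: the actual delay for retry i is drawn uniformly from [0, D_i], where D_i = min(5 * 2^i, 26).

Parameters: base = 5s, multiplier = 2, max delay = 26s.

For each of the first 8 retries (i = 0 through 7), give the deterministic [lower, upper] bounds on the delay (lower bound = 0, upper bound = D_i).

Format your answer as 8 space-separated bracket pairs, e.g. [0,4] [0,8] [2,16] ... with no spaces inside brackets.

Answer: [0,5] [0,10] [0,20] [0,26] [0,26] [0,26] [0,26] [0,26]

Derivation:
Computing bounds per retry:
  i=0: D_i=min(5*2^0,26)=5, bounds=[0,5]
  i=1: D_i=min(5*2^1,26)=10, bounds=[0,10]
  i=2: D_i=min(5*2^2,26)=20, bounds=[0,20]
  i=3: D_i=min(5*2^3,26)=26, bounds=[0,26]
  i=4: D_i=min(5*2^4,26)=26, bounds=[0,26]
  i=5: D_i=min(5*2^5,26)=26, bounds=[0,26]
  i=6: D_i=min(5*2^6,26)=26, bounds=[0,26]
  i=7: D_i=min(5*2^7,26)=26, bounds=[0,26]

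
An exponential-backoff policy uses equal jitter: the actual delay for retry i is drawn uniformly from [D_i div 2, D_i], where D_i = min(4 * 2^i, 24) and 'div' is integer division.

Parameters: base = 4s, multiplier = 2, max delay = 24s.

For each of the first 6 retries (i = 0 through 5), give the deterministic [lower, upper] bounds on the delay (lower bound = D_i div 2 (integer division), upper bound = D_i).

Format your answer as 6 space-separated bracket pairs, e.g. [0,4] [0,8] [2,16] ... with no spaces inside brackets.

Computing bounds per retry:
  i=0: D_i=min(4*2^0,24)=4, bounds=[2,4]
  i=1: D_i=min(4*2^1,24)=8, bounds=[4,8]
  i=2: D_i=min(4*2^2,24)=16, bounds=[8,16]
  i=3: D_i=min(4*2^3,24)=24, bounds=[12,24]
  i=4: D_i=min(4*2^4,24)=24, bounds=[12,24]
  i=5: D_i=min(4*2^5,24)=24, bounds=[12,24]

Answer: [2,4] [4,8] [8,16] [12,24] [12,24] [12,24]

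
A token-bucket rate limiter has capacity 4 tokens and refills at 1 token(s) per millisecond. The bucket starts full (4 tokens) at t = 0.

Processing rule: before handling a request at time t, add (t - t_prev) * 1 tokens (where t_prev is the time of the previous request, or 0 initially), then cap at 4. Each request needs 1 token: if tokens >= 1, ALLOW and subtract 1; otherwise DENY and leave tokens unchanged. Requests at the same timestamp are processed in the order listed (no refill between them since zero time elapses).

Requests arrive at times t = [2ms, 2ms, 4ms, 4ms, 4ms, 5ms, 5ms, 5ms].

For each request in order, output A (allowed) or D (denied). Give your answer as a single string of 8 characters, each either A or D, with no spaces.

Simulating step by step:
  req#1 t=2ms: ALLOW
  req#2 t=2ms: ALLOW
  req#3 t=4ms: ALLOW
  req#4 t=4ms: ALLOW
  req#5 t=4ms: ALLOW
  req#6 t=5ms: ALLOW
  req#7 t=5ms: ALLOW
  req#8 t=5ms: DENY

Answer: AAAAAAAD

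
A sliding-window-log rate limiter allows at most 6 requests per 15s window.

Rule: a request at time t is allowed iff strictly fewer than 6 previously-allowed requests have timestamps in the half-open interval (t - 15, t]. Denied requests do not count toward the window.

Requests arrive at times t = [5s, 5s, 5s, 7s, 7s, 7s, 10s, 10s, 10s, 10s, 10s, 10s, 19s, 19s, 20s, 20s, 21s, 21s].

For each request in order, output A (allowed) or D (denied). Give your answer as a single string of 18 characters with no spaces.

Answer: AAAAAADDDDDDDDAAAD

Derivation:
Tracking allowed requests in the window:
  req#1 t=5s: ALLOW
  req#2 t=5s: ALLOW
  req#3 t=5s: ALLOW
  req#4 t=7s: ALLOW
  req#5 t=7s: ALLOW
  req#6 t=7s: ALLOW
  req#7 t=10s: DENY
  req#8 t=10s: DENY
  req#9 t=10s: DENY
  req#10 t=10s: DENY
  req#11 t=10s: DENY
  req#12 t=10s: DENY
  req#13 t=19s: DENY
  req#14 t=19s: DENY
  req#15 t=20s: ALLOW
  req#16 t=20s: ALLOW
  req#17 t=21s: ALLOW
  req#18 t=21s: DENY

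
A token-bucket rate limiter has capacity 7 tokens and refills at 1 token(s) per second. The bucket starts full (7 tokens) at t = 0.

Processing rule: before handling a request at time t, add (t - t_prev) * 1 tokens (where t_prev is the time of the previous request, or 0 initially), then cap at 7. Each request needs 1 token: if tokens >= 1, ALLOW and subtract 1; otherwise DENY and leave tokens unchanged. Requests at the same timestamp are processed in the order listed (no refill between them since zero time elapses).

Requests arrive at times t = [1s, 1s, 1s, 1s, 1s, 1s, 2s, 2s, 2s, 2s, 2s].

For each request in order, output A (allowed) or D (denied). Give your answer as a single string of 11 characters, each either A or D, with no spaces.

Answer: AAAAAAAADDD

Derivation:
Simulating step by step:
  req#1 t=1s: ALLOW
  req#2 t=1s: ALLOW
  req#3 t=1s: ALLOW
  req#4 t=1s: ALLOW
  req#5 t=1s: ALLOW
  req#6 t=1s: ALLOW
  req#7 t=2s: ALLOW
  req#8 t=2s: ALLOW
  req#9 t=2s: DENY
  req#10 t=2s: DENY
  req#11 t=2s: DENY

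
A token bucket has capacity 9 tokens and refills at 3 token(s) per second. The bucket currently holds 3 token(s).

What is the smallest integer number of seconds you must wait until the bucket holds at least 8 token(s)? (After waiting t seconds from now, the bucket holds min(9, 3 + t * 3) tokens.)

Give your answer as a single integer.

Answer: 2

Derivation:
Need 3 + t * 3 >= 8, so t >= 5/3.
Smallest integer t = ceil(5/3) = 2.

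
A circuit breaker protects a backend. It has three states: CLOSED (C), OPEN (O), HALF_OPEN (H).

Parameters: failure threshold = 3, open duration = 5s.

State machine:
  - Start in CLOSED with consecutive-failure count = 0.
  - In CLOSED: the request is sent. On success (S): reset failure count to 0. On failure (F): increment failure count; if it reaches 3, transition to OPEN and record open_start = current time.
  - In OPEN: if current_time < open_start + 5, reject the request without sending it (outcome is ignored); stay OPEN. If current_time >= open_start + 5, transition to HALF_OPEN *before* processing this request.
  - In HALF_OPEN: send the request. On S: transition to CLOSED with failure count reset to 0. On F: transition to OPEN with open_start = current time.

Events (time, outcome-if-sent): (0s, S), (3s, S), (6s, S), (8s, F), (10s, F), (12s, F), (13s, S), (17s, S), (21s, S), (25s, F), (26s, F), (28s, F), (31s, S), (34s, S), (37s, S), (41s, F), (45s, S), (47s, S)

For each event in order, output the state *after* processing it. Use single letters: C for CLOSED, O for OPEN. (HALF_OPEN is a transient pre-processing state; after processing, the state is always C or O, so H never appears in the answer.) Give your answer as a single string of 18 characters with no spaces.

Answer: CCCCCOOCCCCOOCCCCC

Derivation:
State after each event:
  event#1 t=0s outcome=S: state=CLOSED
  event#2 t=3s outcome=S: state=CLOSED
  event#3 t=6s outcome=S: state=CLOSED
  event#4 t=8s outcome=F: state=CLOSED
  event#5 t=10s outcome=F: state=CLOSED
  event#6 t=12s outcome=F: state=OPEN
  event#7 t=13s outcome=S: state=OPEN
  event#8 t=17s outcome=S: state=CLOSED
  event#9 t=21s outcome=S: state=CLOSED
  event#10 t=25s outcome=F: state=CLOSED
  event#11 t=26s outcome=F: state=CLOSED
  event#12 t=28s outcome=F: state=OPEN
  event#13 t=31s outcome=S: state=OPEN
  event#14 t=34s outcome=S: state=CLOSED
  event#15 t=37s outcome=S: state=CLOSED
  event#16 t=41s outcome=F: state=CLOSED
  event#17 t=45s outcome=S: state=CLOSED
  event#18 t=47s outcome=S: state=CLOSED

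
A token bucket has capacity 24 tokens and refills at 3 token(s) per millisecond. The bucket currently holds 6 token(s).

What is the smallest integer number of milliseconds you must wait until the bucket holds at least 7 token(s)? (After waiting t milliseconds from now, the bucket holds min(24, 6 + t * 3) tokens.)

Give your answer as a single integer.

Need 6 + t * 3 >= 7, so t >= 1/3.
Smallest integer t = ceil(1/3) = 1.

Answer: 1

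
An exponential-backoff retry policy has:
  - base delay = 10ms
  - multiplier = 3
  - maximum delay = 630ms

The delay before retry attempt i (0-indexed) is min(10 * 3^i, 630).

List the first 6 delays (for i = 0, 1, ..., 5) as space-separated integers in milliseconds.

Answer: 10 30 90 270 630 630

Derivation:
Computing each delay:
  i=0: min(10*3^0, 630) = 10
  i=1: min(10*3^1, 630) = 30
  i=2: min(10*3^2, 630) = 90
  i=3: min(10*3^3, 630) = 270
  i=4: min(10*3^4, 630) = 630
  i=5: min(10*3^5, 630) = 630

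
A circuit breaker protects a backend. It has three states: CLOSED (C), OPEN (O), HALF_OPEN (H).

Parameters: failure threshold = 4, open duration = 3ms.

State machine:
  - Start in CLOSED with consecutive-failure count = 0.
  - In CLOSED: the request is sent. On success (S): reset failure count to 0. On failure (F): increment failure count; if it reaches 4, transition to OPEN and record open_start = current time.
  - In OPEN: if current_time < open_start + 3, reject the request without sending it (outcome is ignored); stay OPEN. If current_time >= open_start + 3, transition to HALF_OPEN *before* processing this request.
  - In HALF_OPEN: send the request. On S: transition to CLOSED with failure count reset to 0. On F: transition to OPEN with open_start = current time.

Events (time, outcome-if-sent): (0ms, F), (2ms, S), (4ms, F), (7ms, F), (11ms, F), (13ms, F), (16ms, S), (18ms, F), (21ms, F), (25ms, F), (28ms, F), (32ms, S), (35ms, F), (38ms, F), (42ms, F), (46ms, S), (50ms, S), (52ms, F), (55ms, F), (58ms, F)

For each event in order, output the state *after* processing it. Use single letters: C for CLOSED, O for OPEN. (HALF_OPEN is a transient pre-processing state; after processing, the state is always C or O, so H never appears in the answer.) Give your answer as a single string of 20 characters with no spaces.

Answer: CCCCCOCCCCOCCCCCCCCC

Derivation:
State after each event:
  event#1 t=0ms outcome=F: state=CLOSED
  event#2 t=2ms outcome=S: state=CLOSED
  event#3 t=4ms outcome=F: state=CLOSED
  event#4 t=7ms outcome=F: state=CLOSED
  event#5 t=11ms outcome=F: state=CLOSED
  event#6 t=13ms outcome=F: state=OPEN
  event#7 t=16ms outcome=S: state=CLOSED
  event#8 t=18ms outcome=F: state=CLOSED
  event#9 t=21ms outcome=F: state=CLOSED
  event#10 t=25ms outcome=F: state=CLOSED
  event#11 t=28ms outcome=F: state=OPEN
  event#12 t=32ms outcome=S: state=CLOSED
  event#13 t=35ms outcome=F: state=CLOSED
  event#14 t=38ms outcome=F: state=CLOSED
  event#15 t=42ms outcome=F: state=CLOSED
  event#16 t=46ms outcome=S: state=CLOSED
  event#17 t=50ms outcome=S: state=CLOSED
  event#18 t=52ms outcome=F: state=CLOSED
  event#19 t=55ms outcome=F: state=CLOSED
  event#20 t=58ms outcome=F: state=CLOSED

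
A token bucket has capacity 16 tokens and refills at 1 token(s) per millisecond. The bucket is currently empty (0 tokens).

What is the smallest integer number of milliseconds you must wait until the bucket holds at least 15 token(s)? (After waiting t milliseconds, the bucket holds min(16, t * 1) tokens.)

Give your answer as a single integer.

Need t * 1 >= 15, so t >= 15/1.
Smallest integer t = ceil(15/1) = 15.

Answer: 15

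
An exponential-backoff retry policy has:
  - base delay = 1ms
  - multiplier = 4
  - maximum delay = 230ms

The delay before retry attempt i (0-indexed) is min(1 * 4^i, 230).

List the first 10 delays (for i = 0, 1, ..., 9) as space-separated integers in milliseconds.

Answer: 1 4 16 64 230 230 230 230 230 230

Derivation:
Computing each delay:
  i=0: min(1*4^0, 230) = 1
  i=1: min(1*4^1, 230) = 4
  i=2: min(1*4^2, 230) = 16
  i=3: min(1*4^3, 230) = 64
  i=4: min(1*4^4, 230) = 230
  i=5: min(1*4^5, 230) = 230
  i=6: min(1*4^6, 230) = 230
  i=7: min(1*4^7, 230) = 230
  i=8: min(1*4^8, 230) = 230
  i=9: min(1*4^9, 230) = 230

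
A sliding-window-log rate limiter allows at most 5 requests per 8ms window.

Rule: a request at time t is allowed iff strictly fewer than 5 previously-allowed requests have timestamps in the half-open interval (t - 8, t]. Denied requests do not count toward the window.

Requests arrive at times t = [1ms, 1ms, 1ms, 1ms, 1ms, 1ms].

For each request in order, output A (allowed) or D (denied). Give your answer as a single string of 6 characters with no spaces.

Tracking allowed requests in the window:
  req#1 t=1ms: ALLOW
  req#2 t=1ms: ALLOW
  req#3 t=1ms: ALLOW
  req#4 t=1ms: ALLOW
  req#5 t=1ms: ALLOW
  req#6 t=1ms: DENY

Answer: AAAAAD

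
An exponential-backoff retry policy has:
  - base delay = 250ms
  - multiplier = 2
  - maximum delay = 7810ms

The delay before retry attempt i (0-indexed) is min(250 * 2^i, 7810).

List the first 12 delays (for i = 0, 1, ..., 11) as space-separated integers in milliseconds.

Answer: 250 500 1000 2000 4000 7810 7810 7810 7810 7810 7810 7810

Derivation:
Computing each delay:
  i=0: min(250*2^0, 7810) = 250
  i=1: min(250*2^1, 7810) = 500
  i=2: min(250*2^2, 7810) = 1000
  i=3: min(250*2^3, 7810) = 2000
  i=4: min(250*2^4, 7810) = 4000
  i=5: min(250*2^5, 7810) = 7810
  i=6: min(250*2^6, 7810) = 7810
  i=7: min(250*2^7, 7810) = 7810
  i=8: min(250*2^8, 7810) = 7810
  i=9: min(250*2^9, 7810) = 7810
  i=10: min(250*2^10, 7810) = 7810
  i=11: min(250*2^11, 7810) = 7810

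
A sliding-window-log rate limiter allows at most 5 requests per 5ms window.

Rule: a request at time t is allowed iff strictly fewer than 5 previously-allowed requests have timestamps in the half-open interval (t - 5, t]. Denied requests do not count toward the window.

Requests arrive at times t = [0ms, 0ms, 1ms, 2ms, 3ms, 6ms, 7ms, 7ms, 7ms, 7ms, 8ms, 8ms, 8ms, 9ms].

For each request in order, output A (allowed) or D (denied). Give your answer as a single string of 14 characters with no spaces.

Answer: AAAAAAAAADADDD

Derivation:
Tracking allowed requests in the window:
  req#1 t=0ms: ALLOW
  req#2 t=0ms: ALLOW
  req#3 t=1ms: ALLOW
  req#4 t=2ms: ALLOW
  req#5 t=3ms: ALLOW
  req#6 t=6ms: ALLOW
  req#7 t=7ms: ALLOW
  req#8 t=7ms: ALLOW
  req#9 t=7ms: ALLOW
  req#10 t=7ms: DENY
  req#11 t=8ms: ALLOW
  req#12 t=8ms: DENY
  req#13 t=8ms: DENY
  req#14 t=9ms: DENY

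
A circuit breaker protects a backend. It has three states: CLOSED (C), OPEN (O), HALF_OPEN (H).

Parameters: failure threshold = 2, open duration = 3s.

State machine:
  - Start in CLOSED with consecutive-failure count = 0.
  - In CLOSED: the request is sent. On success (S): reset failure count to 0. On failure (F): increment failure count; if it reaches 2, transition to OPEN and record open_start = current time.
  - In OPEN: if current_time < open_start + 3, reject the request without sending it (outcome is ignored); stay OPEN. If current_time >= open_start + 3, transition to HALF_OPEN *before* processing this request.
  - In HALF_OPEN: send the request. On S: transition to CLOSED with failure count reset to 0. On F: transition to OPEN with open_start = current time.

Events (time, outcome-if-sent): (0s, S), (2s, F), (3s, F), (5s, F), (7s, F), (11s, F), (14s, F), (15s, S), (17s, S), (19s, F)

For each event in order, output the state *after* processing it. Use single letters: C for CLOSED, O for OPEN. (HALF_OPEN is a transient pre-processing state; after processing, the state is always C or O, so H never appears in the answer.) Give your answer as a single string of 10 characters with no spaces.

Answer: CCOOOOOOCC

Derivation:
State after each event:
  event#1 t=0s outcome=S: state=CLOSED
  event#2 t=2s outcome=F: state=CLOSED
  event#3 t=3s outcome=F: state=OPEN
  event#4 t=5s outcome=F: state=OPEN
  event#5 t=7s outcome=F: state=OPEN
  event#6 t=11s outcome=F: state=OPEN
  event#7 t=14s outcome=F: state=OPEN
  event#8 t=15s outcome=S: state=OPEN
  event#9 t=17s outcome=S: state=CLOSED
  event#10 t=19s outcome=F: state=CLOSED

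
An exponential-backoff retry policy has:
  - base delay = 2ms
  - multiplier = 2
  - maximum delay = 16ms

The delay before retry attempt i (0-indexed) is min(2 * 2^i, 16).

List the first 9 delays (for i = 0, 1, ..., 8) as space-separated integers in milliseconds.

Answer: 2 4 8 16 16 16 16 16 16

Derivation:
Computing each delay:
  i=0: min(2*2^0, 16) = 2
  i=1: min(2*2^1, 16) = 4
  i=2: min(2*2^2, 16) = 8
  i=3: min(2*2^3, 16) = 16
  i=4: min(2*2^4, 16) = 16
  i=5: min(2*2^5, 16) = 16
  i=6: min(2*2^6, 16) = 16
  i=7: min(2*2^7, 16) = 16
  i=8: min(2*2^8, 16) = 16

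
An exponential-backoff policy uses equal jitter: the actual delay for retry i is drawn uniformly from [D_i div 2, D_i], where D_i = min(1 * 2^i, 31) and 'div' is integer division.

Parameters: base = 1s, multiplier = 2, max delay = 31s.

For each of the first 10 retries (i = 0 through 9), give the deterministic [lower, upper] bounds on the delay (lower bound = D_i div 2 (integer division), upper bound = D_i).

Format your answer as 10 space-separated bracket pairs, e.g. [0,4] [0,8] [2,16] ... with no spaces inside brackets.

Computing bounds per retry:
  i=0: D_i=min(1*2^0,31)=1, bounds=[0,1]
  i=1: D_i=min(1*2^1,31)=2, bounds=[1,2]
  i=2: D_i=min(1*2^2,31)=4, bounds=[2,4]
  i=3: D_i=min(1*2^3,31)=8, bounds=[4,8]
  i=4: D_i=min(1*2^4,31)=16, bounds=[8,16]
  i=5: D_i=min(1*2^5,31)=31, bounds=[15,31]
  i=6: D_i=min(1*2^6,31)=31, bounds=[15,31]
  i=7: D_i=min(1*2^7,31)=31, bounds=[15,31]
  i=8: D_i=min(1*2^8,31)=31, bounds=[15,31]
  i=9: D_i=min(1*2^9,31)=31, bounds=[15,31]

Answer: [0,1] [1,2] [2,4] [4,8] [8,16] [15,31] [15,31] [15,31] [15,31] [15,31]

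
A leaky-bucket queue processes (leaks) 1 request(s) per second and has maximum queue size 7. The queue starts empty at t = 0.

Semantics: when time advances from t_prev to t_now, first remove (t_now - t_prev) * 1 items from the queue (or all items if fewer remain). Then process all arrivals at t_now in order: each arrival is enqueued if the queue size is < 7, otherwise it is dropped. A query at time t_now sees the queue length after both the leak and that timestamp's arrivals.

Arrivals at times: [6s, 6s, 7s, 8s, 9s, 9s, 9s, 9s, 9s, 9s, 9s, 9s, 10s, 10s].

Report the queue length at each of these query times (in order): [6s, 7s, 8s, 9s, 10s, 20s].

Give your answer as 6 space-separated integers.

Queue lengths at query times:
  query t=6s: backlog = 2
  query t=7s: backlog = 2
  query t=8s: backlog = 2
  query t=9s: backlog = 7
  query t=10s: backlog = 7
  query t=20s: backlog = 0

Answer: 2 2 2 7 7 0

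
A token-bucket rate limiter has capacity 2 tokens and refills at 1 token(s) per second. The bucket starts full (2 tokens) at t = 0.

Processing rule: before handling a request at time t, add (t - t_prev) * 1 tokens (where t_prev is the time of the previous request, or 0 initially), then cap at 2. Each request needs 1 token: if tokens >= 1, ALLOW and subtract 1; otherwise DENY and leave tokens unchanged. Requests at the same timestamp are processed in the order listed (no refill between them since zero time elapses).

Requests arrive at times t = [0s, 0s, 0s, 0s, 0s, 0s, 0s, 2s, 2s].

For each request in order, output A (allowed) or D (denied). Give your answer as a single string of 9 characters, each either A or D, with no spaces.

Simulating step by step:
  req#1 t=0s: ALLOW
  req#2 t=0s: ALLOW
  req#3 t=0s: DENY
  req#4 t=0s: DENY
  req#5 t=0s: DENY
  req#6 t=0s: DENY
  req#7 t=0s: DENY
  req#8 t=2s: ALLOW
  req#9 t=2s: ALLOW

Answer: AADDDDDAA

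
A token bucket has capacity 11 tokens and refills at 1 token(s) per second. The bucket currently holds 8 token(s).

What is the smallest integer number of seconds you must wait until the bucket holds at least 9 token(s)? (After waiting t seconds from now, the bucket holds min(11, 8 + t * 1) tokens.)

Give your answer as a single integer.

Need 8 + t * 1 >= 9, so t >= 1/1.
Smallest integer t = ceil(1/1) = 1.

Answer: 1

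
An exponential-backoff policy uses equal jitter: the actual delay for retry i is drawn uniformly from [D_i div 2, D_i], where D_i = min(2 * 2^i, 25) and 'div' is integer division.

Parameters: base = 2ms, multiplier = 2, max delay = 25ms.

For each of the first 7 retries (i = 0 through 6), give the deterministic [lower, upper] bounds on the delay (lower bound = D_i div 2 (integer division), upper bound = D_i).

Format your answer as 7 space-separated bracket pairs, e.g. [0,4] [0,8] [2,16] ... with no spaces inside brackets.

Computing bounds per retry:
  i=0: D_i=min(2*2^0,25)=2, bounds=[1,2]
  i=1: D_i=min(2*2^1,25)=4, bounds=[2,4]
  i=2: D_i=min(2*2^2,25)=8, bounds=[4,8]
  i=3: D_i=min(2*2^3,25)=16, bounds=[8,16]
  i=4: D_i=min(2*2^4,25)=25, bounds=[12,25]
  i=5: D_i=min(2*2^5,25)=25, bounds=[12,25]
  i=6: D_i=min(2*2^6,25)=25, bounds=[12,25]

Answer: [1,2] [2,4] [4,8] [8,16] [12,25] [12,25] [12,25]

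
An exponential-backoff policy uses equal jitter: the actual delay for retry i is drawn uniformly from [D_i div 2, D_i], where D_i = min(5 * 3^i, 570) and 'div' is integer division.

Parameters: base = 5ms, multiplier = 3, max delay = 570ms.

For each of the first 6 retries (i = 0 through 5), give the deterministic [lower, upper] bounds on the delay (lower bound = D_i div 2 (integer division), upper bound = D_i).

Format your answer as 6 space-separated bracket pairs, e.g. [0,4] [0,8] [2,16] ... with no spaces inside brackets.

Computing bounds per retry:
  i=0: D_i=min(5*3^0,570)=5, bounds=[2,5]
  i=1: D_i=min(5*3^1,570)=15, bounds=[7,15]
  i=2: D_i=min(5*3^2,570)=45, bounds=[22,45]
  i=3: D_i=min(5*3^3,570)=135, bounds=[67,135]
  i=4: D_i=min(5*3^4,570)=405, bounds=[202,405]
  i=5: D_i=min(5*3^5,570)=570, bounds=[285,570]

Answer: [2,5] [7,15] [22,45] [67,135] [202,405] [285,570]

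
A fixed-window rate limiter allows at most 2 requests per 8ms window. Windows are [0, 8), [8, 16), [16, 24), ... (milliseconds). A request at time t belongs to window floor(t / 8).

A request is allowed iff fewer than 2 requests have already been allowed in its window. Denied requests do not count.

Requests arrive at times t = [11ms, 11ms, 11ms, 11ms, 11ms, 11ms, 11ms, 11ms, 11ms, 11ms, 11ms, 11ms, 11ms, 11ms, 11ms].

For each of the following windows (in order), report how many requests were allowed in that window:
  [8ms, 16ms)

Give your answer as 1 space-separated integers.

Processing requests:
  req#1 t=11ms (window 1): ALLOW
  req#2 t=11ms (window 1): ALLOW
  req#3 t=11ms (window 1): DENY
  req#4 t=11ms (window 1): DENY
  req#5 t=11ms (window 1): DENY
  req#6 t=11ms (window 1): DENY
  req#7 t=11ms (window 1): DENY
  req#8 t=11ms (window 1): DENY
  req#9 t=11ms (window 1): DENY
  req#10 t=11ms (window 1): DENY
  req#11 t=11ms (window 1): DENY
  req#12 t=11ms (window 1): DENY
  req#13 t=11ms (window 1): DENY
  req#14 t=11ms (window 1): DENY
  req#15 t=11ms (window 1): DENY

Allowed counts by window: 2

Answer: 2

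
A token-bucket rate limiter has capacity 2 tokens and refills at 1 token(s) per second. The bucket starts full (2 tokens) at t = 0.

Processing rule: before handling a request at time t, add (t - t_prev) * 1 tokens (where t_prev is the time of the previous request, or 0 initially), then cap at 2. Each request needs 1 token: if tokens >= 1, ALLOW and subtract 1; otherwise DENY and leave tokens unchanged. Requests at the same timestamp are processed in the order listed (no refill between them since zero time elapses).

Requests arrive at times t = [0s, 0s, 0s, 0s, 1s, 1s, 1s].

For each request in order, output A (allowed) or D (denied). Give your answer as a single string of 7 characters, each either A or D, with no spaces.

Simulating step by step:
  req#1 t=0s: ALLOW
  req#2 t=0s: ALLOW
  req#3 t=0s: DENY
  req#4 t=0s: DENY
  req#5 t=1s: ALLOW
  req#6 t=1s: DENY
  req#7 t=1s: DENY

Answer: AADDADD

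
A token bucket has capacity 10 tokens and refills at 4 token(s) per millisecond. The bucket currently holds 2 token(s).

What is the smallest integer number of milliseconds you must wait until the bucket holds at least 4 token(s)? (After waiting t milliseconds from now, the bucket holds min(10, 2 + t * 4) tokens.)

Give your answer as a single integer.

Answer: 1

Derivation:
Need 2 + t * 4 >= 4, so t >= 2/4.
Smallest integer t = ceil(2/4) = 1.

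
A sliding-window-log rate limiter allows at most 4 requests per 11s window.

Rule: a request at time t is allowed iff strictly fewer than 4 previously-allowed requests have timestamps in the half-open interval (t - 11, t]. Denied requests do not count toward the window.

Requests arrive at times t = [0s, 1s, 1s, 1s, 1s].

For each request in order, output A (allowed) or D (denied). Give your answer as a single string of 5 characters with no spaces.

Answer: AAAAD

Derivation:
Tracking allowed requests in the window:
  req#1 t=0s: ALLOW
  req#2 t=1s: ALLOW
  req#3 t=1s: ALLOW
  req#4 t=1s: ALLOW
  req#5 t=1s: DENY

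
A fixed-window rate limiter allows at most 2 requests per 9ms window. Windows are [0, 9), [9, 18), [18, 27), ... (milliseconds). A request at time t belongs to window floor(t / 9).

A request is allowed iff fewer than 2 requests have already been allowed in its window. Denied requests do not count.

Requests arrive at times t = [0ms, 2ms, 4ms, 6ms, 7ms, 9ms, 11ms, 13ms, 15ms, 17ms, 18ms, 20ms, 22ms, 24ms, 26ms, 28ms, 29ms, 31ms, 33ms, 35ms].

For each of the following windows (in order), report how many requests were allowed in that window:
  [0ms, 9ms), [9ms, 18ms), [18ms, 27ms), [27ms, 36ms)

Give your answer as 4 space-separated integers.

Processing requests:
  req#1 t=0ms (window 0): ALLOW
  req#2 t=2ms (window 0): ALLOW
  req#3 t=4ms (window 0): DENY
  req#4 t=6ms (window 0): DENY
  req#5 t=7ms (window 0): DENY
  req#6 t=9ms (window 1): ALLOW
  req#7 t=11ms (window 1): ALLOW
  req#8 t=13ms (window 1): DENY
  req#9 t=15ms (window 1): DENY
  req#10 t=17ms (window 1): DENY
  req#11 t=18ms (window 2): ALLOW
  req#12 t=20ms (window 2): ALLOW
  req#13 t=22ms (window 2): DENY
  req#14 t=24ms (window 2): DENY
  req#15 t=26ms (window 2): DENY
  req#16 t=28ms (window 3): ALLOW
  req#17 t=29ms (window 3): ALLOW
  req#18 t=31ms (window 3): DENY
  req#19 t=33ms (window 3): DENY
  req#20 t=35ms (window 3): DENY

Allowed counts by window: 2 2 2 2

Answer: 2 2 2 2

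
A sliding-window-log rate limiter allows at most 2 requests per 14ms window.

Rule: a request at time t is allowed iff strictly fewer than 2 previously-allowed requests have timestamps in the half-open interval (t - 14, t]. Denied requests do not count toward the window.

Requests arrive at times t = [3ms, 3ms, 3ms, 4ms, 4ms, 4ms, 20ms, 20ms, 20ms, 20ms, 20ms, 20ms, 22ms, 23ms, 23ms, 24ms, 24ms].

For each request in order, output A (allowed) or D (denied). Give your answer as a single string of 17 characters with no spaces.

Answer: AADDDDAADDDDDDDDD

Derivation:
Tracking allowed requests in the window:
  req#1 t=3ms: ALLOW
  req#2 t=3ms: ALLOW
  req#3 t=3ms: DENY
  req#4 t=4ms: DENY
  req#5 t=4ms: DENY
  req#6 t=4ms: DENY
  req#7 t=20ms: ALLOW
  req#8 t=20ms: ALLOW
  req#9 t=20ms: DENY
  req#10 t=20ms: DENY
  req#11 t=20ms: DENY
  req#12 t=20ms: DENY
  req#13 t=22ms: DENY
  req#14 t=23ms: DENY
  req#15 t=23ms: DENY
  req#16 t=24ms: DENY
  req#17 t=24ms: DENY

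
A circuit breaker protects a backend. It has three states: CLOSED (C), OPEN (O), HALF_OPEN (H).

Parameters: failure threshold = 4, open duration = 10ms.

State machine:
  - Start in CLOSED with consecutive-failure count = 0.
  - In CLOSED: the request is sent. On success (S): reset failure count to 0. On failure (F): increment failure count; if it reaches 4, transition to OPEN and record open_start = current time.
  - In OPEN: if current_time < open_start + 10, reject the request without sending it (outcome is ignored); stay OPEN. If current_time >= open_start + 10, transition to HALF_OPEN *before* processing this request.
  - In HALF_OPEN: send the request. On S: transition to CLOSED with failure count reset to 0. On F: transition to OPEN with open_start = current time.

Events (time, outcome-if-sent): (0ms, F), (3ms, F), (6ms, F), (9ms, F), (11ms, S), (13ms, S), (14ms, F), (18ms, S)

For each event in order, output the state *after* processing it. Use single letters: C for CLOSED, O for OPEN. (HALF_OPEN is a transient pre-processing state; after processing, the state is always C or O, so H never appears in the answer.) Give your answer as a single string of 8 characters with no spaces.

State after each event:
  event#1 t=0ms outcome=F: state=CLOSED
  event#2 t=3ms outcome=F: state=CLOSED
  event#3 t=6ms outcome=F: state=CLOSED
  event#4 t=9ms outcome=F: state=OPEN
  event#5 t=11ms outcome=S: state=OPEN
  event#6 t=13ms outcome=S: state=OPEN
  event#7 t=14ms outcome=F: state=OPEN
  event#8 t=18ms outcome=S: state=OPEN

Answer: CCCOOOOO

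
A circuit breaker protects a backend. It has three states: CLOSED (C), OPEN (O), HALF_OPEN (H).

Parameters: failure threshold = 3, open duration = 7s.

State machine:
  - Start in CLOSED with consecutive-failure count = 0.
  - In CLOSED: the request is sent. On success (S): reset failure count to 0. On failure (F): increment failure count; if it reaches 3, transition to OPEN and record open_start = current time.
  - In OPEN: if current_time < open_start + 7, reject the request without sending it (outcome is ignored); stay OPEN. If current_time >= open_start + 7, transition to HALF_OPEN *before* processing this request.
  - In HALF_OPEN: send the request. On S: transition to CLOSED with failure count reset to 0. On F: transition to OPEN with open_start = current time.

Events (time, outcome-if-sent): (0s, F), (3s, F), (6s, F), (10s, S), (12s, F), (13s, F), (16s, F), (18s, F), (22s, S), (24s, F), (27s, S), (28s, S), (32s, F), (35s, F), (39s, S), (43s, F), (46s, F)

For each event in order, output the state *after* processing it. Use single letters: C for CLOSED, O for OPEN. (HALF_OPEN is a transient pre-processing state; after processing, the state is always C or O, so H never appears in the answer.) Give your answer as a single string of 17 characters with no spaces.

State after each event:
  event#1 t=0s outcome=F: state=CLOSED
  event#2 t=3s outcome=F: state=CLOSED
  event#3 t=6s outcome=F: state=OPEN
  event#4 t=10s outcome=S: state=OPEN
  event#5 t=12s outcome=F: state=OPEN
  event#6 t=13s outcome=F: state=OPEN
  event#7 t=16s outcome=F: state=OPEN
  event#8 t=18s outcome=F: state=OPEN
  event#9 t=22s outcome=S: state=CLOSED
  event#10 t=24s outcome=F: state=CLOSED
  event#11 t=27s outcome=S: state=CLOSED
  event#12 t=28s outcome=S: state=CLOSED
  event#13 t=32s outcome=F: state=CLOSED
  event#14 t=35s outcome=F: state=CLOSED
  event#15 t=39s outcome=S: state=CLOSED
  event#16 t=43s outcome=F: state=CLOSED
  event#17 t=46s outcome=F: state=CLOSED

Answer: CCOOOOOOCCCCCCCCC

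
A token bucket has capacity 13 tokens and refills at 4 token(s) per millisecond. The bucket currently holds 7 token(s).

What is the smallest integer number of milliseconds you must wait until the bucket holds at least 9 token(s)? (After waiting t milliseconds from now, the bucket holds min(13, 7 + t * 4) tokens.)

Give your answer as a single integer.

Need 7 + t * 4 >= 9, so t >= 2/4.
Smallest integer t = ceil(2/4) = 1.

Answer: 1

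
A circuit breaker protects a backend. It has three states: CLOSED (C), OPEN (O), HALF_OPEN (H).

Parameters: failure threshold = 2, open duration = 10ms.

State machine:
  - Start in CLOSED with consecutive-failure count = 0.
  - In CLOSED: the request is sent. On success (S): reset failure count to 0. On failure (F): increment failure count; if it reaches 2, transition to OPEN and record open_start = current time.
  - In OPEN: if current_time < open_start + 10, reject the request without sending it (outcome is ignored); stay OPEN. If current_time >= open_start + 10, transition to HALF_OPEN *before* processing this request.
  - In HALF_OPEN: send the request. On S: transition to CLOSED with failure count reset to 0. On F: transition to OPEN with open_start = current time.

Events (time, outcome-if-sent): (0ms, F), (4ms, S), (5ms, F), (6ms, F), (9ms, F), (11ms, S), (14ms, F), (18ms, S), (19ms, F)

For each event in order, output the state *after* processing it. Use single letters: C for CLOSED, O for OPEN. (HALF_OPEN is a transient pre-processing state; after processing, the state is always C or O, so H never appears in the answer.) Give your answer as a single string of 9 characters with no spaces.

State after each event:
  event#1 t=0ms outcome=F: state=CLOSED
  event#2 t=4ms outcome=S: state=CLOSED
  event#3 t=5ms outcome=F: state=CLOSED
  event#4 t=6ms outcome=F: state=OPEN
  event#5 t=9ms outcome=F: state=OPEN
  event#6 t=11ms outcome=S: state=OPEN
  event#7 t=14ms outcome=F: state=OPEN
  event#8 t=18ms outcome=S: state=CLOSED
  event#9 t=19ms outcome=F: state=CLOSED

Answer: CCCOOOOCC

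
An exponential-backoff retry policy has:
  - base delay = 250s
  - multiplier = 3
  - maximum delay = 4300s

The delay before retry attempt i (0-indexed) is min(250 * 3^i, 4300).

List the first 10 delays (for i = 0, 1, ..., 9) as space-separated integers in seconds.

Computing each delay:
  i=0: min(250*3^0, 4300) = 250
  i=1: min(250*3^1, 4300) = 750
  i=2: min(250*3^2, 4300) = 2250
  i=3: min(250*3^3, 4300) = 4300
  i=4: min(250*3^4, 4300) = 4300
  i=5: min(250*3^5, 4300) = 4300
  i=6: min(250*3^6, 4300) = 4300
  i=7: min(250*3^7, 4300) = 4300
  i=8: min(250*3^8, 4300) = 4300
  i=9: min(250*3^9, 4300) = 4300

Answer: 250 750 2250 4300 4300 4300 4300 4300 4300 4300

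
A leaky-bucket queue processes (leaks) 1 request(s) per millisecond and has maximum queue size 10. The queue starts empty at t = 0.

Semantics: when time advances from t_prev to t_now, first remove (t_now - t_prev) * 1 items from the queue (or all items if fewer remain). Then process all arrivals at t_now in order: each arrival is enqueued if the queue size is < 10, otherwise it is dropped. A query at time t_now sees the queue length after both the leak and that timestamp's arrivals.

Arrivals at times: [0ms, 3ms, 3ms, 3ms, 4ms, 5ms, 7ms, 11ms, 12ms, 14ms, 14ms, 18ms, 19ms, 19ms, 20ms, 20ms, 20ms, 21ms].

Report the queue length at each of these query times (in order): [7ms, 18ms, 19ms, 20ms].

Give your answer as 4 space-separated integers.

Queue lengths at query times:
  query t=7ms: backlog = 2
  query t=18ms: backlog = 1
  query t=19ms: backlog = 2
  query t=20ms: backlog = 4

Answer: 2 1 2 4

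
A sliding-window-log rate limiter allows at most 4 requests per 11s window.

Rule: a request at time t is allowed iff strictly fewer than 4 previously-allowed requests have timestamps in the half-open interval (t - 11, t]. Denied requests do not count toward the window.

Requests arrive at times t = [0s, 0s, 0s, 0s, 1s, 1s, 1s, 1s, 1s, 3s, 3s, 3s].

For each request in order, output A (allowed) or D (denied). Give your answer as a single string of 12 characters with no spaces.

Answer: AAAADDDDDDDD

Derivation:
Tracking allowed requests in the window:
  req#1 t=0s: ALLOW
  req#2 t=0s: ALLOW
  req#3 t=0s: ALLOW
  req#4 t=0s: ALLOW
  req#5 t=1s: DENY
  req#6 t=1s: DENY
  req#7 t=1s: DENY
  req#8 t=1s: DENY
  req#9 t=1s: DENY
  req#10 t=3s: DENY
  req#11 t=3s: DENY
  req#12 t=3s: DENY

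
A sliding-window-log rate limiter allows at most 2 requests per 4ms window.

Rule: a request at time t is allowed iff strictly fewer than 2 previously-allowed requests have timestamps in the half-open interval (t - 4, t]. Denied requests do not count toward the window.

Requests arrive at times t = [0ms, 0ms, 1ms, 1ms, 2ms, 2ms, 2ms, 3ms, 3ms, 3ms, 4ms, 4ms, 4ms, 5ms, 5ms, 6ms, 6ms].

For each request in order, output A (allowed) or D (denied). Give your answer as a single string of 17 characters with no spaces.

Answer: AADDDDDDDDAADDDDD

Derivation:
Tracking allowed requests in the window:
  req#1 t=0ms: ALLOW
  req#2 t=0ms: ALLOW
  req#3 t=1ms: DENY
  req#4 t=1ms: DENY
  req#5 t=2ms: DENY
  req#6 t=2ms: DENY
  req#7 t=2ms: DENY
  req#8 t=3ms: DENY
  req#9 t=3ms: DENY
  req#10 t=3ms: DENY
  req#11 t=4ms: ALLOW
  req#12 t=4ms: ALLOW
  req#13 t=4ms: DENY
  req#14 t=5ms: DENY
  req#15 t=5ms: DENY
  req#16 t=6ms: DENY
  req#17 t=6ms: DENY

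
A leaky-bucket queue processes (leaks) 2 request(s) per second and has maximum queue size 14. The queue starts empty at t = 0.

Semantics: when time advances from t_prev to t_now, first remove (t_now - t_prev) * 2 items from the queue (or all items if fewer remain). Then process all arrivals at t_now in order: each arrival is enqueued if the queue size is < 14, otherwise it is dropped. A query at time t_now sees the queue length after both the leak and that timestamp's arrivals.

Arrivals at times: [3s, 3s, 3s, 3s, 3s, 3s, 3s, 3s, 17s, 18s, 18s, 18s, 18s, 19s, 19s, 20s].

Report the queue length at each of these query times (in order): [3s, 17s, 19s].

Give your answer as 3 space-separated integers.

Answer: 8 1 4

Derivation:
Queue lengths at query times:
  query t=3s: backlog = 8
  query t=17s: backlog = 1
  query t=19s: backlog = 4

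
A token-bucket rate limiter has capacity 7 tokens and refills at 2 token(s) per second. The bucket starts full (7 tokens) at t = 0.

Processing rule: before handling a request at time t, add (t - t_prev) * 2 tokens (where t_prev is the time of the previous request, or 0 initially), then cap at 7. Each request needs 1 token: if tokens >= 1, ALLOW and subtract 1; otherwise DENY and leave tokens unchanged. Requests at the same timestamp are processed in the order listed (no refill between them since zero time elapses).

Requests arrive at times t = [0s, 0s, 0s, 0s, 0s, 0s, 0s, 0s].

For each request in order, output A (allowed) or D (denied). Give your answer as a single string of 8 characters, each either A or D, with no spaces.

Answer: AAAAAAAD

Derivation:
Simulating step by step:
  req#1 t=0s: ALLOW
  req#2 t=0s: ALLOW
  req#3 t=0s: ALLOW
  req#4 t=0s: ALLOW
  req#5 t=0s: ALLOW
  req#6 t=0s: ALLOW
  req#7 t=0s: ALLOW
  req#8 t=0s: DENY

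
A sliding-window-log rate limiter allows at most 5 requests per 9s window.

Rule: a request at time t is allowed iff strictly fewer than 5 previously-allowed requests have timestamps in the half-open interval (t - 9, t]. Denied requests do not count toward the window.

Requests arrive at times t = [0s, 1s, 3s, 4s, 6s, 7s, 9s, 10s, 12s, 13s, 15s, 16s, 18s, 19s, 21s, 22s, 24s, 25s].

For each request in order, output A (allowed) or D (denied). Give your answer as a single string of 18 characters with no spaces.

Tracking allowed requests in the window:
  req#1 t=0s: ALLOW
  req#2 t=1s: ALLOW
  req#3 t=3s: ALLOW
  req#4 t=4s: ALLOW
  req#5 t=6s: ALLOW
  req#6 t=7s: DENY
  req#7 t=9s: ALLOW
  req#8 t=10s: ALLOW
  req#9 t=12s: ALLOW
  req#10 t=13s: ALLOW
  req#11 t=15s: ALLOW
  req#12 t=16s: DENY
  req#13 t=18s: ALLOW
  req#14 t=19s: ALLOW
  req#15 t=21s: ALLOW
  req#16 t=22s: ALLOW
  req#17 t=24s: ALLOW
  req#18 t=25s: DENY

Answer: AAAAADAAAAADAAAAAD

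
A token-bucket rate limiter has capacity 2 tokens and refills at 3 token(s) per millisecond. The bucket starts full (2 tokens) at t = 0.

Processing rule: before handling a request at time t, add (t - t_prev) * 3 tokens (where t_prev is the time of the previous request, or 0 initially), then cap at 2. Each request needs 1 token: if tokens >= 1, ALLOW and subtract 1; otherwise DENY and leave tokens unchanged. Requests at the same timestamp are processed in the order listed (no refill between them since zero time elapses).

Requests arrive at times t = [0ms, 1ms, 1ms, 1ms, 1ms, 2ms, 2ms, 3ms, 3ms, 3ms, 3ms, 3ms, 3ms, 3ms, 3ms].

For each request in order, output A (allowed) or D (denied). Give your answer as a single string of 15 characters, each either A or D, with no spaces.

Simulating step by step:
  req#1 t=0ms: ALLOW
  req#2 t=1ms: ALLOW
  req#3 t=1ms: ALLOW
  req#4 t=1ms: DENY
  req#5 t=1ms: DENY
  req#6 t=2ms: ALLOW
  req#7 t=2ms: ALLOW
  req#8 t=3ms: ALLOW
  req#9 t=3ms: ALLOW
  req#10 t=3ms: DENY
  req#11 t=3ms: DENY
  req#12 t=3ms: DENY
  req#13 t=3ms: DENY
  req#14 t=3ms: DENY
  req#15 t=3ms: DENY

Answer: AAADDAAAADDDDDD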